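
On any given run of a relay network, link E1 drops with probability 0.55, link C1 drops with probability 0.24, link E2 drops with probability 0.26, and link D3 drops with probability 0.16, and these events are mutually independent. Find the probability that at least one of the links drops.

0.7874128

P(none) = (1 − 0.55) × (1 − 0.24) × (1 − 0.26) × (1 − 0.16) = 0.45 × 0.76 × 0.74 × 0.84 = 0.2125872
P(at least one) = 1 − 0.2125872 = 0.7874128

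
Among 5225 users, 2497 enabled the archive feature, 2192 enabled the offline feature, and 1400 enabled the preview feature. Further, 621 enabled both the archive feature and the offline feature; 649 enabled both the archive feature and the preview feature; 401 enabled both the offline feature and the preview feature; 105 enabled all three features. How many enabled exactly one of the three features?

By inclusion–exclusion (exactly-one form):
N(exactly one) = 2497 + 2192 + 1400 − 2·621 − 2·649 − 2·401 + 3·105 = 3062

3062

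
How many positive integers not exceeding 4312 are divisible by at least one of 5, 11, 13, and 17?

Using inclusion–exclusion:
⌊4312/5⌋ + ⌊4312/11⌋ + ⌊4312/13⌋ + ⌊4312/17⌋ − ⌊4312/55⌋ − ⌊4312/65⌋ − ⌊4312/85⌋ − ⌊4312/143⌋ − ⌊4312/187⌋ − ⌊4312/221⌋ + ⌊4312/715⌋ + ⌊4312/935⌋ + ⌊4312/1105⌋ + ⌊4312/2431⌋ − ⌊4312/12155⌋ = 862 + 392 + 331 + 253 − 78 − 66 − 50 − 30 − 23 − 19 + 6 + 4 + 3 + 1 − 0 = 1586

1586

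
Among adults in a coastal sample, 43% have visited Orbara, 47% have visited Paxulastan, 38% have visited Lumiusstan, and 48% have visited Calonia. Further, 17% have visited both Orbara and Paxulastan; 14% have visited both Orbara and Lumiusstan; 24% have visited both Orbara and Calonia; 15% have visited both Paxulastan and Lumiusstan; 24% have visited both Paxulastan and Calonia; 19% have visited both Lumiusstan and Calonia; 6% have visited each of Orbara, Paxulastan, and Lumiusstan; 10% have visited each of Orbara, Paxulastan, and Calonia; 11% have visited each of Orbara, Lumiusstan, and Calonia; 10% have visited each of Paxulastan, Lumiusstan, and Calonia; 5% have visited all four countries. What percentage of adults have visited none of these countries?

5%

Inclusion–exclusion gives
P(union) = 43 + 47 + 38 + 48 − 17 − 14 − 24 − 15 − 24 − 19 + 6 + 10 + 11 + 10 − 5 = 95%
P(none) = 100% − 95% = 5%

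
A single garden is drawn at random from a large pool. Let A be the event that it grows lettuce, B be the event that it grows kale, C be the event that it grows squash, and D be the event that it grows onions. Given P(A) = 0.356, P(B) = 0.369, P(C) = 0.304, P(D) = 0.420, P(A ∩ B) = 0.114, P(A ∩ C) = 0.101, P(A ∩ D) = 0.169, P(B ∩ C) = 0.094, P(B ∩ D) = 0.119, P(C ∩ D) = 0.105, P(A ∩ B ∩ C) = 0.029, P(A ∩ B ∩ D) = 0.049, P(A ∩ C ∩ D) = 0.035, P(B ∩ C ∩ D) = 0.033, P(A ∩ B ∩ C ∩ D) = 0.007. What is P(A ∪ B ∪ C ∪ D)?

0.886

P(A ∪ B ∪ C ∪ D) = 0.356 + 0.369 + 0.304 + 0.420 − 0.114 − 0.101 − 0.169 − 0.094 − 0.119 − 0.105 + 0.029 + 0.049 + 0.035 + 0.033 − 0.007 = 0.886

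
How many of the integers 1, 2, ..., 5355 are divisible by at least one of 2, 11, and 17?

3064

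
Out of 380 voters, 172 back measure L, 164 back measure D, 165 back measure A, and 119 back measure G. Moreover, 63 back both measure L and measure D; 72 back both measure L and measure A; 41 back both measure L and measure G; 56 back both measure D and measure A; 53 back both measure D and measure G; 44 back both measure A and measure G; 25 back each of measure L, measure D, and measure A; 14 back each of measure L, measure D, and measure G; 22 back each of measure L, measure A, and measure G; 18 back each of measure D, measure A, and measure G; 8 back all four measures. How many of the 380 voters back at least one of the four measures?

362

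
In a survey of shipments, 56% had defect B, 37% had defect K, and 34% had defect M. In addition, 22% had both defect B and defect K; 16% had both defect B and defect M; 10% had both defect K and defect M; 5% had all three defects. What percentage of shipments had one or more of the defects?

84%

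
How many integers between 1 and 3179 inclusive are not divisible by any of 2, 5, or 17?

Inclusion–exclusion gives
1589 + 635 + 187 − 317 − 93 − 37 + 18 = 1982
3179 − 1982 = 1197

1197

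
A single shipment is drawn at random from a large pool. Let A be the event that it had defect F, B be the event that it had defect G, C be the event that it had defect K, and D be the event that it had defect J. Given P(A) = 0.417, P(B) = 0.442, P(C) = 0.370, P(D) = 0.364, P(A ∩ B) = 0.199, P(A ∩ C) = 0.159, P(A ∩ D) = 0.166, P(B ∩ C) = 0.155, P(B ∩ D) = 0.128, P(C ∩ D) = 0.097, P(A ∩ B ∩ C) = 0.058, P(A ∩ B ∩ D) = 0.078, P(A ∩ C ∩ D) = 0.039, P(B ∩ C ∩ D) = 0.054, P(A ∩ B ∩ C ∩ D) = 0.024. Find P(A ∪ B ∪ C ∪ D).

P(A ∪ B ∪ C ∪ D) = 0.417 + 0.442 + 0.370 + 0.364 − 0.199 − 0.159 − 0.166 − 0.155 − 0.128 − 0.097 + 0.058 + 0.078 + 0.039 + 0.054 − 0.024 = 0.894

0.894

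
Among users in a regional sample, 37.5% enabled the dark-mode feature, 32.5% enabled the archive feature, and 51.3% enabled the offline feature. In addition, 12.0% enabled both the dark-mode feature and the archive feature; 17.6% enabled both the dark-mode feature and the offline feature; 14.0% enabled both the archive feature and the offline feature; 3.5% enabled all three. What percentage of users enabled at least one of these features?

81.2%

Apply inclusion-exclusion:
P(at least one) = 37.5 + 32.5 + 51.3 − 12.0 − 17.6 − 14.0 + 3.5 = 81.2%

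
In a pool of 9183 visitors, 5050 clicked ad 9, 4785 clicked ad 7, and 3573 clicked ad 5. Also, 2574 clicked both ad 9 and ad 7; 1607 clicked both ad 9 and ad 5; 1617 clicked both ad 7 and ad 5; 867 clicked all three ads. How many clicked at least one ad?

8477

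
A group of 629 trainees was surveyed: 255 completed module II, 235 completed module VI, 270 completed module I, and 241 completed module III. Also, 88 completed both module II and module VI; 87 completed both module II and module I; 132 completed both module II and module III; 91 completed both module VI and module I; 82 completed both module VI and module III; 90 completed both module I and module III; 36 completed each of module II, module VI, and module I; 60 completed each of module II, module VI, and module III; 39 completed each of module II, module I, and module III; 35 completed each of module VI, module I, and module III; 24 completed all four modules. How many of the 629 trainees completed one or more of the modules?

|union| = 255 + 235 + 270 + 241 − 88 − 87 − 132 − 91 − 82 − 90 + 36 + 60 + 39 + 35 − 24 = 577

577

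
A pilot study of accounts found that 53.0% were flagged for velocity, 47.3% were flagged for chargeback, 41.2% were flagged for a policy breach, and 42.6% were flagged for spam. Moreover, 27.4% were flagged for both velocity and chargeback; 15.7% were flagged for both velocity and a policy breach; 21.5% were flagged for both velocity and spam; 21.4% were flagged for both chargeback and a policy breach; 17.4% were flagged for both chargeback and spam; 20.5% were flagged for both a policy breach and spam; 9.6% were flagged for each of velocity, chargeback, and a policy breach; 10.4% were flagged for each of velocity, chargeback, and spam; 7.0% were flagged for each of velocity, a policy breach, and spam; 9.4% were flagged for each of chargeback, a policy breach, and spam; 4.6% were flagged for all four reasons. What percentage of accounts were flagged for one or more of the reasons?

Apply inclusion-exclusion:
P(≥1) = 53.0 + 47.3 + 41.2 + 42.6 − 27.4 − 15.7 − 21.5 − 21.4 − 17.4 − 20.5 + 9.6 + 10.4 + 7.0 + 9.4 − 4.6 = 92.0%

92.0%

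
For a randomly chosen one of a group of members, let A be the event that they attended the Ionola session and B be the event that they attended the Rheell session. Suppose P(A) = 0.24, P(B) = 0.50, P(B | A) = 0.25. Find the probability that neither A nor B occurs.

P(A ∩ B) = P(A)·P(B|A) = 0.24 × 0.25 = 0.06
By inclusion-exclusion,
P(A ∪ B) = 0.24 + 0.50 − 0.06 = 0.68
P(none) = 1 − 0.68 = 0.32

0.32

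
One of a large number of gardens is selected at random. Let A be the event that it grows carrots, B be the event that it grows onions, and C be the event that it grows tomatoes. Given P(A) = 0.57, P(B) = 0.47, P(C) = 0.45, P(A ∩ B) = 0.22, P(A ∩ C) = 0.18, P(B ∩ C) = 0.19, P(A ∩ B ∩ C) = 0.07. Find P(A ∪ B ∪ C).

0.97

P(A ∪ B ∪ C) = 0.57 + 0.47 + 0.45 − 0.22 − 0.18 − 0.19 + 0.07 = 0.97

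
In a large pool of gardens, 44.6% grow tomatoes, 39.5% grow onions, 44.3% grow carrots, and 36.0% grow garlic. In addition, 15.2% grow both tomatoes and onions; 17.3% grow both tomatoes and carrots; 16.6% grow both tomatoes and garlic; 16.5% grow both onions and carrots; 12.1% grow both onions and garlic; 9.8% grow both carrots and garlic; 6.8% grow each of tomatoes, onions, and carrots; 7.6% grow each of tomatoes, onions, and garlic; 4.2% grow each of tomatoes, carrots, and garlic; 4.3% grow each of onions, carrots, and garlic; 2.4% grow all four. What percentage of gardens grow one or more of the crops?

97.4%

Inclusion–exclusion gives
P(union) = 44.6 + 39.5 + 44.3 + 36.0 − 15.2 − 17.3 − 16.6 − 16.5 − 12.1 − 9.8 + 6.8 + 7.6 + 4.2 + 4.3 − 2.4 = 97.4%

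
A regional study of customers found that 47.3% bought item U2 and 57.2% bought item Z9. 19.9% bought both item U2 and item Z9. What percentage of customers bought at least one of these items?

84.6%

Inclusion–exclusion gives
P(at least one) = 47.3 + 57.2 − 19.9 = 84.6%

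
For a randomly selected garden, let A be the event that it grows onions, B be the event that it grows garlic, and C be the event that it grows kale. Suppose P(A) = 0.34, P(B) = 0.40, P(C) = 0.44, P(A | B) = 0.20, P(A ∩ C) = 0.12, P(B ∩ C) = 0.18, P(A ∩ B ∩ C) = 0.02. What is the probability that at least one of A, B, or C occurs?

0.82

P(A ∩ B) = P(B)·P(A|B) = 0.40 × 0.20 = 0.08
P(A ∪ B ∪ C) = 0.34 + 0.40 + 0.44 − 0.08 − 0.12 − 0.18 + 0.02 = 0.82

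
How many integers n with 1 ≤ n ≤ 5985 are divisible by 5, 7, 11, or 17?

⌊5985/5⌋ + ⌊5985/7⌋ + ⌊5985/11⌋ + ⌊5985/17⌋ − ⌊5985/35⌋ − ⌊5985/55⌋ − ⌊5985/85⌋ − ⌊5985/77⌋ − ⌊5985/119⌋ − ⌊5985/187⌋ + ⌊5985/385⌋ + ⌊5985/595⌋ + ⌊5985/935⌋ + ⌊5985/1309⌋ − ⌊5985/6545⌋ = 1197 + 855 + 544 + 352 − 171 − 108 − 70 − 77 − 50 − 32 + 15 + 10 + 6 + 4 − 0 = 2475

2475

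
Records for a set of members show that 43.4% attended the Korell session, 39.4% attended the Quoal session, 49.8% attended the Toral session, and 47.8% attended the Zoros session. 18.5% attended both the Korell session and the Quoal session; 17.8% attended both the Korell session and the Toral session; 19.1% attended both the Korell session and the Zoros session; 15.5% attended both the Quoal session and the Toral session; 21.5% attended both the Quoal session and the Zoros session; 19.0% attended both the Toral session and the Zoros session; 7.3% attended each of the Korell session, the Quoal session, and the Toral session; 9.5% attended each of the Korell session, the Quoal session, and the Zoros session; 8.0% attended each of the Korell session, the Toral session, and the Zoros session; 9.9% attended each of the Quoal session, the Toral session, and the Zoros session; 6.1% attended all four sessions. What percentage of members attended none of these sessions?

Inclusion–exclusion gives
P(at least one) = 43.4 + 39.4 + 49.8 + 47.8 − 18.5 − 17.8 − 19.1 − 15.5 − 21.5 − 19.0 + 7.3 + 9.5 + 8.0 + 9.9 − 6.1 = 97.6%
P(none) = 100% − 97.6% = 2.4%

2.4%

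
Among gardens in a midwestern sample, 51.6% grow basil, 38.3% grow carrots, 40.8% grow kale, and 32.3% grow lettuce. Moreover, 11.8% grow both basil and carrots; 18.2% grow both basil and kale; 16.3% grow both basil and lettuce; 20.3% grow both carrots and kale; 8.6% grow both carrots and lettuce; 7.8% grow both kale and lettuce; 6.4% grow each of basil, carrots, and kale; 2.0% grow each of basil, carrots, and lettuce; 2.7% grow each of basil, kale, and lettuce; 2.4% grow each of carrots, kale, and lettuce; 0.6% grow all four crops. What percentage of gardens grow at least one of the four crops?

Apply inclusion-exclusion:
P(union) = 51.6 + 38.3 + 40.8 + 32.3 − 11.8 − 18.2 − 16.3 − 20.3 − 8.6 − 7.8 + 6.4 + 2.0 + 2.7 + 2.4 − 0.6 = 92.9%

92.9%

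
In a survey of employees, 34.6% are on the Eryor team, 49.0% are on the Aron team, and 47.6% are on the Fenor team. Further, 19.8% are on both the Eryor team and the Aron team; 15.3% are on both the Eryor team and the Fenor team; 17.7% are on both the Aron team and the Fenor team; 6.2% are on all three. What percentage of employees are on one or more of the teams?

84.6%

By inclusion-exclusion,
P(≥1) = 34.6 + 49.0 + 47.6 − 19.8 − 15.3 − 17.7 + 6.2 = 84.6%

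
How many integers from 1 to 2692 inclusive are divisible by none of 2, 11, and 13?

1346 + 244 + 207 − 122 − 103 − 18 + 9 = 1563
2692 − 1563 = 1129

1129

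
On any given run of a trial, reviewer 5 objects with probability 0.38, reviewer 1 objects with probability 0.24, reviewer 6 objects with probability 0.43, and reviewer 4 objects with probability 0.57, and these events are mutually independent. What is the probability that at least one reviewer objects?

P(none) = (1 − 0.38) × (1 − 0.24) × (1 − 0.43) × (1 − 0.57) = 0.62 × 0.76 × 0.57 × 0.43 = 0.11549112
P(at least one) = 1 − 0.11549112 = 0.88450888

0.88450888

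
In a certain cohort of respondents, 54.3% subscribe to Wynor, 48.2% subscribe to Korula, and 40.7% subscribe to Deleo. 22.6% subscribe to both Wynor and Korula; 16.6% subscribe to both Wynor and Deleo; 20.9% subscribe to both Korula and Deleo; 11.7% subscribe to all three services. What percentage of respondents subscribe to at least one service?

P(at least one) = 54.3 + 48.2 + 40.7 − 22.6 − 16.6 − 20.9 + 11.7 = 94.8%

94.8%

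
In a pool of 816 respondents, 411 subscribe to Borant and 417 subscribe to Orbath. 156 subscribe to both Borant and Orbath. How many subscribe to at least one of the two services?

672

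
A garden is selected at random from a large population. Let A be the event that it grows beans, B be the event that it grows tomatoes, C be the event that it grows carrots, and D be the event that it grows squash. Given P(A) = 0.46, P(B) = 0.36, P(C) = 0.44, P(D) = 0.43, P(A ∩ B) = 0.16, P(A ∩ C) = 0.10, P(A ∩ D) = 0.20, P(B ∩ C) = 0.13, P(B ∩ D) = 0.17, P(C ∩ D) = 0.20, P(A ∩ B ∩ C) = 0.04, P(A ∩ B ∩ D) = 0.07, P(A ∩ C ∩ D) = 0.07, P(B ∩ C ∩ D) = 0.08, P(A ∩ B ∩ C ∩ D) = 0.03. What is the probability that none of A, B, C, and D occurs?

0.04

By inclusion-exclusion,
P(A ∪ B ∪ C ∪ D) = 0.46 + 0.36 + 0.44 + 0.43 − 0.16 − 0.10 − 0.20 − 0.13 − 0.17 − 0.20 + 0.04 + 0.07 + 0.07 + 0.08 − 0.03 = 0.96
P(none) = 1 − 0.96 = 0.04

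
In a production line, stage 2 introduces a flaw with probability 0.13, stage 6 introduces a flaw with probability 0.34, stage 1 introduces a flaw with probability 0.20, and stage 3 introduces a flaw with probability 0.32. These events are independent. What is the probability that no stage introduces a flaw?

Since the events are independent, P(none) is the product of the individual non-occurrence probabilities.
P(none) = (1 − 0.13) × (1 − 0.34) × (1 − 0.20) × (1 − 0.32) = 0.87 × 0.66 × 0.80 × 0.68 = 0.3123648

0.3123648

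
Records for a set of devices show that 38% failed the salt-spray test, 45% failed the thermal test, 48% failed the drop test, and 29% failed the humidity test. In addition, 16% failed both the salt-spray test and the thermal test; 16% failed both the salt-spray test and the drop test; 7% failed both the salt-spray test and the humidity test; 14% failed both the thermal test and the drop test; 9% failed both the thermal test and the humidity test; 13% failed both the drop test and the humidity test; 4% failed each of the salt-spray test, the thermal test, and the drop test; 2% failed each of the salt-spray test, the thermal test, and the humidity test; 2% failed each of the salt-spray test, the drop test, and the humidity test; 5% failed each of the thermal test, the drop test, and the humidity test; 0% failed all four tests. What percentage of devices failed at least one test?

98%

P(at least one) = 38 + 45 + 48 + 29 − 16 − 16 − 7 − 14 − 9 − 13 + 4 + 2 + 2 + 5 − 0 = 98%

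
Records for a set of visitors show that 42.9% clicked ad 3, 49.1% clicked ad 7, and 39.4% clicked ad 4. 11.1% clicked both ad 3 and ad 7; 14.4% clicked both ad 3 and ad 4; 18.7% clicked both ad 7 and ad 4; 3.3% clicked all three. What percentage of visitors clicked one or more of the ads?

90.5%

By inclusion-exclusion,
P(≥1) = 42.9 + 49.1 + 39.4 − 11.1 − 14.4 − 18.7 + 3.3 = 90.5%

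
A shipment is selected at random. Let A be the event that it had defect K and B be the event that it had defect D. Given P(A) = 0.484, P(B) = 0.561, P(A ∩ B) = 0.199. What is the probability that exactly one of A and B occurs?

0.647

Using the inclusion–exclusion count for exactly one event:
P(exactly one) = 0.484 + 0.561 − 2·0.199 = 0.647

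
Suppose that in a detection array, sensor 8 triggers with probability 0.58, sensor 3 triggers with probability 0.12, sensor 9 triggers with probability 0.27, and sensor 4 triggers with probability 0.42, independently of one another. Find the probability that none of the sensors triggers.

0.15648864

P(none) = (1 − 0.58) × (1 − 0.12) × (1 − 0.27) × (1 − 0.42) = 0.42 × 0.88 × 0.73 × 0.58 = 0.15648864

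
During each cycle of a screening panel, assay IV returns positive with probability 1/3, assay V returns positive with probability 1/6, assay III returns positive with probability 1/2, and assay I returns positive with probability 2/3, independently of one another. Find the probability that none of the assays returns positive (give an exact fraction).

Independence gives P(none) = ∏(1 − pᵢ).
P(none) = (1 − 1/3) × (1 − 1/6) × (1 − 1/2) × (1 − 2/3) = 2/3 × 5/6 × 1/2 × 1/3 = 5/54

5/54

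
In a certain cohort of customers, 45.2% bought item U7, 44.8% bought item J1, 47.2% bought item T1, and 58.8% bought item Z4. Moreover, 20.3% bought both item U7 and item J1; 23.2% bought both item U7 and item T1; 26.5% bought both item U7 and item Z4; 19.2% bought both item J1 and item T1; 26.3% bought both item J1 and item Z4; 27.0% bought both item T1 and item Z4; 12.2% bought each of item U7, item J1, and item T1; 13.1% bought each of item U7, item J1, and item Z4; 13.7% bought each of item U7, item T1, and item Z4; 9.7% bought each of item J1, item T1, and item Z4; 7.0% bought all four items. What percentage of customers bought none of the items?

4.8%

P(union) = 45.2 + 44.8 + 47.2 + 58.8 − 20.3 − 23.2 − 26.5 − 19.2 − 26.3 − 27.0 + 12.2 + 13.1 + 13.7 + 9.7 − 7.0 = 95.2%
P(none) = 100% − 95.2% = 4.8%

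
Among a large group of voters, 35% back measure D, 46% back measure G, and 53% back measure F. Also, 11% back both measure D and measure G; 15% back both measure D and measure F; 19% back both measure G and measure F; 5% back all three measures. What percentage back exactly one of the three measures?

59%

By inclusion–exclusion (exactly-one form):
P(exactly one) = 35 + 46 + 53 − 2·11 − 2·15 − 2·19 + 3·5 = 59%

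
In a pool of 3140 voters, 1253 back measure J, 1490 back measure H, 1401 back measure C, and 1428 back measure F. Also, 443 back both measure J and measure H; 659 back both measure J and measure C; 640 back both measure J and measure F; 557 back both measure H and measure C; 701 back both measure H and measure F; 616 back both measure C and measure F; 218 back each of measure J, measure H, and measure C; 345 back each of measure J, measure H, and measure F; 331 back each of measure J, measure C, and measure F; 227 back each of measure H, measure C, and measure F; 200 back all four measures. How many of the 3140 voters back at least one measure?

2877

|at least one| = 1253 + 1490 + 1401 + 1428 − 443 − 659 − 640 − 557 − 701 − 616 + 218 + 345 + 331 + 227 − 200 = 2877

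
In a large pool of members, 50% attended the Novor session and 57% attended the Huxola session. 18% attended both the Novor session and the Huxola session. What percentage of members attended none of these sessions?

11%

Using inclusion–exclusion:
P(≥1) = 50 + 57 − 18 = 89%
P(none) = 100% − 89% = 11%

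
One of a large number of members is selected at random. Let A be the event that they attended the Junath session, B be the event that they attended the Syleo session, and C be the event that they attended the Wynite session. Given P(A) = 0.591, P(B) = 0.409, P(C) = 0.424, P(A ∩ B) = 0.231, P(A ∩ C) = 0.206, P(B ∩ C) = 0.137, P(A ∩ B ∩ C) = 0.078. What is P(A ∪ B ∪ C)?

0.928

By inclusion-exclusion,
P(A ∪ B ∪ C) = 0.591 + 0.409 + 0.424 − 0.231 − 0.206 − 0.137 + 0.078 = 0.928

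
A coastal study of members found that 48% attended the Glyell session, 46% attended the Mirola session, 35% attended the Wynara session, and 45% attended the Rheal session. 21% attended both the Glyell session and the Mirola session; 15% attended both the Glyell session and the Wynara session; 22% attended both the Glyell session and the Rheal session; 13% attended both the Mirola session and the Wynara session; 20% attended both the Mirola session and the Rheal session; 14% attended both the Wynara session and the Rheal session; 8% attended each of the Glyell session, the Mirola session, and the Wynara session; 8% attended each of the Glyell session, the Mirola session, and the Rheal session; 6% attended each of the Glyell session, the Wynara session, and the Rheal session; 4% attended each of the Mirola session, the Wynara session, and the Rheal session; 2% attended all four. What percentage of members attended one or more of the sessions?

By inclusion–exclusion:
P(union) = 48 + 46 + 35 + 45 − 21 − 15 − 22 − 13 − 20 − 14 + 8 + 8 + 6 + 4 − 2 = 93%

93%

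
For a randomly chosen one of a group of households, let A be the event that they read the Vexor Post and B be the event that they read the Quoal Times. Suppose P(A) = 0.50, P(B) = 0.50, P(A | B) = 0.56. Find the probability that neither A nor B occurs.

0.28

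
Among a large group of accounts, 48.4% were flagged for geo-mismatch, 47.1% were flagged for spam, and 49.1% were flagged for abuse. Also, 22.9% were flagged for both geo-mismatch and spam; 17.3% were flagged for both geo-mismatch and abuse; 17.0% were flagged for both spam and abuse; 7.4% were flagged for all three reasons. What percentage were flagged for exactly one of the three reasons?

52.4%

P(exactly one) = 48.4 + 47.1 + 49.1 − 2·22.9 − 2·17.3 − 2·17.0 + 3·7.4 = 52.4%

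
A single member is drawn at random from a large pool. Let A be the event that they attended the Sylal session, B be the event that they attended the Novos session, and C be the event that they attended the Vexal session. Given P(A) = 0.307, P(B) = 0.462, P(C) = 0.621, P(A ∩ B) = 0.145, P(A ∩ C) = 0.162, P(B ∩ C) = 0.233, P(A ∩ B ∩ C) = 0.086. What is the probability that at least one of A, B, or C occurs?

Using inclusion–exclusion:
P(A ∪ B ∪ C) = 0.307 + 0.462 + 0.621 − 0.145 − 0.162 − 0.233 + 0.086 = 0.936

0.936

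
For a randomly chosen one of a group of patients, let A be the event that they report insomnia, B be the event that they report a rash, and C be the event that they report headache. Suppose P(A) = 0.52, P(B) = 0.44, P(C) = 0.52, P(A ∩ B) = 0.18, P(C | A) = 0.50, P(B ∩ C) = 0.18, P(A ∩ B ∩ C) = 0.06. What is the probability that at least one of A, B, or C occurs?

0.92

P(A ∩ C) = P(A)·P(C|A) = 0.52 × 0.50 = 0.26
By inclusion–exclusion:
P(A ∪ B ∪ C) = 0.52 + 0.44 + 0.52 − 0.18 − 0.26 − 0.18 + 0.06 = 0.92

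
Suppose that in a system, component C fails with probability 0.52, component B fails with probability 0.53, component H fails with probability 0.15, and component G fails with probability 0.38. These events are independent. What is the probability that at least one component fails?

Since the events are independent, P(none) is the product of the individual non-occurrence probabilities.
P(none) = (1 − 0.52) × (1 − 0.53) × (1 − 0.15) × (1 − 0.38) = 0.48 × 0.47 × 0.85 × 0.62 = 0.1188912
P(at least one) = 1 − 0.1188912 = 0.8811088

0.8811088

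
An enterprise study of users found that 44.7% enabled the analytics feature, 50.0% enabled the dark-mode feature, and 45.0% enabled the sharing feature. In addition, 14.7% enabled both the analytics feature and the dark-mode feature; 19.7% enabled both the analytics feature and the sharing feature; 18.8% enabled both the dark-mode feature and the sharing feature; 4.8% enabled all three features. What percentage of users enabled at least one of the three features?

Using inclusion–exclusion:
P(union) = 44.7 + 50.0 + 45.0 − 14.7 − 19.7 − 18.8 + 4.8 = 91.3%

91.3%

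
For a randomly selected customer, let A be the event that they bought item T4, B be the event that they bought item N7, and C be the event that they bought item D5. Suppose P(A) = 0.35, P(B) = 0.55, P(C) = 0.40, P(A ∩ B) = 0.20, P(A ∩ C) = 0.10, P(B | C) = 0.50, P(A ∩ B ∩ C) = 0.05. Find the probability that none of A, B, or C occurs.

P(B ∩ C) = P(C)·P(B|C) = 0.40 × 0.50 = 0.20
P(A ∪ B ∪ C) = 0.35 + 0.55 + 0.40 − 0.20 − 0.10 − 0.20 + 0.05 = 0.85
P(none) = 1 − 0.85 = 0.15

0.15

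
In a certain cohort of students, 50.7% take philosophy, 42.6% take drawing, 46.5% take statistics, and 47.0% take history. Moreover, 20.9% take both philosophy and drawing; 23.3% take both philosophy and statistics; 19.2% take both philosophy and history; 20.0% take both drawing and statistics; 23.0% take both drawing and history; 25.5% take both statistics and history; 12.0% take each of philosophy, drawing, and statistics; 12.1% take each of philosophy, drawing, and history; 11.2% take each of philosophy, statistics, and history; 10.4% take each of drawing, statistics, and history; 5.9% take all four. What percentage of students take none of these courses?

Inclusion–exclusion gives
P(at least one) = 50.7 + 42.6 + 46.5 + 47.0 − 20.9 − 23.3 − 19.2 − 20.0 − 23.0 − 25.5 + 12.0 + 12.1 + 11.2 + 10.4 − 5.9 = 94.7%
P(none) = 100% − 94.7% = 5.3%

5.3%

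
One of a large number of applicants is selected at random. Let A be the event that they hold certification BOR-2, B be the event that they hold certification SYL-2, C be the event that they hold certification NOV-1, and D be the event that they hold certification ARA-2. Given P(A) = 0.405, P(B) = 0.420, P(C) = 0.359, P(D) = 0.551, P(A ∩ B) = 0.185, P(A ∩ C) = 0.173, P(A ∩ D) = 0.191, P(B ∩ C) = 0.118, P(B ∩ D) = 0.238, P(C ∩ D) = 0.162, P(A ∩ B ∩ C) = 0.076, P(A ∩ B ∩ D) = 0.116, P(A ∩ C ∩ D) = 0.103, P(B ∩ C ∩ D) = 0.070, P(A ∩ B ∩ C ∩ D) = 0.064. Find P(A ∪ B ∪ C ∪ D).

0.969

Using inclusion–exclusion:
P(A ∪ B ∪ C ∪ D) = 0.405 + 0.420 + 0.359 + 0.551 − 0.185 − 0.173 − 0.191 − 0.118 − 0.238 − 0.162 + 0.076 + 0.116 + 0.103 + 0.070 − 0.064 = 0.969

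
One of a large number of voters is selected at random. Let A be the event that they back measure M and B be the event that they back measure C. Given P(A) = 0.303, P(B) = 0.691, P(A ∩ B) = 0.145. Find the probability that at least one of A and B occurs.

0.849

P(A ∪ B) = 0.303 + 0.691 − 0.145 = 0.849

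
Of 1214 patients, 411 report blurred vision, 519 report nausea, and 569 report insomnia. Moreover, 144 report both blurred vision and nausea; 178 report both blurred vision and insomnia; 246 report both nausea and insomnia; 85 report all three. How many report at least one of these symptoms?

Using inclusion–exclusion:
|at least one| = 411 + 519 + 569 − 144 − 178 − 246 + 85 = 1016

1016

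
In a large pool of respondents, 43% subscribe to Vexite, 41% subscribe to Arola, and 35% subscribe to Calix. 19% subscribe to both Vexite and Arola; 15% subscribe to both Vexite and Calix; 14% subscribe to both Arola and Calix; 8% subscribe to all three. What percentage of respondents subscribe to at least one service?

79%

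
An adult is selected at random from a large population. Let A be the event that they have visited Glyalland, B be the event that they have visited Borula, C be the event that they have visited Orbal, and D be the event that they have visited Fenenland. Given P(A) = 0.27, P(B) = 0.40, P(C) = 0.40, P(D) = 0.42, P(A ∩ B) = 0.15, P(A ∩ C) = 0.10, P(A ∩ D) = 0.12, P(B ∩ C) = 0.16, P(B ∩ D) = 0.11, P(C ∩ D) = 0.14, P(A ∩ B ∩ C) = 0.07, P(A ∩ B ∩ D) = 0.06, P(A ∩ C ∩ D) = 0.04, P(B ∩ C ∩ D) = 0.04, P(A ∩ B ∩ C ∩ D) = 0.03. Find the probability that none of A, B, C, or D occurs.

0.11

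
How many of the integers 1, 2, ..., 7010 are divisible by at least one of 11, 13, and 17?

⌊7010/11⌋ + ⌊7010/13⌋ + ⌊7010/17⌋ − ⌊7010/143⌋ − ⌊7010/187⌋ − ⌊7010/221⌋ + ⌊7010/2431⌋ = 637 + 539 + 412 − 49 − 37 − 31 + 2 = 1473

1473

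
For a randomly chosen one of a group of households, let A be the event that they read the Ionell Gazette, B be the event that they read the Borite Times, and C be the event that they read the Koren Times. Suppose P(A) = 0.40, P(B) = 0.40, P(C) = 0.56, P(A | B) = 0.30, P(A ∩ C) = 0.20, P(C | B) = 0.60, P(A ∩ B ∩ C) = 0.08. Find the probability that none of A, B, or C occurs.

P(A ∩ B) = P(B)·P(A|B) = 0.40 × 0.30 = 0.12
P(B ∩ C) = P(B)·P(C|B) = 0.40 × 0.60 = 0.24
By inclusion–exclusion:
P(A ∪ B ∪ C) = 0.40 + 0.40 + 0.56 − 0.12 − 0.20 − 0.24 + 0.08 = 0.88
P(none) = 1 − 0.88 = 0.12

0.12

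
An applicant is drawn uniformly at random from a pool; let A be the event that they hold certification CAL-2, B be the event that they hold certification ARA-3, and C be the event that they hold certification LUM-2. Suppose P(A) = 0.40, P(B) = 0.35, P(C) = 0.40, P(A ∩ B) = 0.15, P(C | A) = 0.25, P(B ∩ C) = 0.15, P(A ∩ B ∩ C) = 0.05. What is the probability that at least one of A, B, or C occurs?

0.80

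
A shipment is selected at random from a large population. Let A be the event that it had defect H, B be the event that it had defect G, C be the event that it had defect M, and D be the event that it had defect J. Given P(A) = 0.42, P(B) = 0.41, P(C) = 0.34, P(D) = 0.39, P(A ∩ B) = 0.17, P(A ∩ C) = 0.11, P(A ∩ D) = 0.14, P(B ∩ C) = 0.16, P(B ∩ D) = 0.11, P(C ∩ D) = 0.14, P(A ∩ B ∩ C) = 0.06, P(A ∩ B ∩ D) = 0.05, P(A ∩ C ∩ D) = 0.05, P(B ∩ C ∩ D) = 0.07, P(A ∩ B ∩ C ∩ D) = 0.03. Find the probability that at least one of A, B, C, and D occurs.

Using inclusion–exclusion:
P(A ∪ B ∪ C ∪ D) = 0.42 + 0.41 + 0.34 + 0.39 − 0.17 − 0.11 − 0.14 − 0.16 − 0.11 − 0.14 + 0.06 + 0.05 + 0.05 + 0.07 − 0.03 = 0.93

0.93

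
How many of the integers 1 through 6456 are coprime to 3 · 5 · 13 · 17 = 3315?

2991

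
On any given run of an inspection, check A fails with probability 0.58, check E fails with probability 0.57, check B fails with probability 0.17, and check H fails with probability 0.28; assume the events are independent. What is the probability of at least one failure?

0.89207344

P(none) = (1 − 0.58) × (1 − 0.57) × (1 − 0.17) × (1 − 0.28) = 0.42 × 0.43 × 0.83 × 0.72 = 0.10792656
P(at least one) = 1 − 0.10792656 = 0.89207344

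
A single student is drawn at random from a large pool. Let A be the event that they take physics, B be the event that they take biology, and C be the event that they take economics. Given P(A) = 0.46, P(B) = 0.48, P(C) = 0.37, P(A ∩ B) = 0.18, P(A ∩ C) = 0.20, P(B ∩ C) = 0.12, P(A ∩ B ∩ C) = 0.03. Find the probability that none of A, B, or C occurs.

0.16

By inclusion-exclusion,
P(A ∪ B ∪ C) = 0.46 + 0.48 + 0.37 − 0.18 − 0.20 − 0.12 + 0.03 = 0.84
P(none) = 1 − 0.84 = 0.16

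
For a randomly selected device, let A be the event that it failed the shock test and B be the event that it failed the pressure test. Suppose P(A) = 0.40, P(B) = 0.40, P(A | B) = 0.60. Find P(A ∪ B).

0.56

P(A ∩ B) = P(B)·P(A|B) = 0.40 × 0.60 = 0.24
P(A ∪ B) = 0.40 + 0.40 − 0.24 = 0.56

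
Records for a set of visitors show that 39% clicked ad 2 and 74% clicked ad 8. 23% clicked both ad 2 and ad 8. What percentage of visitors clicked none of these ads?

10%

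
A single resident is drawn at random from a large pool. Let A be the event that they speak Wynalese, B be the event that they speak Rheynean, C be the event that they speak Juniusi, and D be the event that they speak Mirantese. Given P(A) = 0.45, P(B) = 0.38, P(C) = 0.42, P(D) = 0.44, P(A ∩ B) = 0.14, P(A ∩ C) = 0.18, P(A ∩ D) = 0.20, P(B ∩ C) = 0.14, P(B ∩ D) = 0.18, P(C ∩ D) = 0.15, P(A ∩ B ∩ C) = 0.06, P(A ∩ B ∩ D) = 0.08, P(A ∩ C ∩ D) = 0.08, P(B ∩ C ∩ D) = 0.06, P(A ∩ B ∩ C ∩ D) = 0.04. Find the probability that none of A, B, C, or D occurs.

0.06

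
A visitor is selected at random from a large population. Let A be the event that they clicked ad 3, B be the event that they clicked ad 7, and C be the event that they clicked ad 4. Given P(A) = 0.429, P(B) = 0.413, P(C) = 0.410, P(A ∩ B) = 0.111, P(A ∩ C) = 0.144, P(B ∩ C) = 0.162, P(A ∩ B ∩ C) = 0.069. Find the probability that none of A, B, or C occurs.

By inclusion-exclusion,
P(A ∪ B ∪ C) = 0.429 + 0.413 + 0.410 − 0.111 − 0.144 − 0.162 + 0.069 = 0.904
P(none) = 1 − 0.904 = 0.096

0.096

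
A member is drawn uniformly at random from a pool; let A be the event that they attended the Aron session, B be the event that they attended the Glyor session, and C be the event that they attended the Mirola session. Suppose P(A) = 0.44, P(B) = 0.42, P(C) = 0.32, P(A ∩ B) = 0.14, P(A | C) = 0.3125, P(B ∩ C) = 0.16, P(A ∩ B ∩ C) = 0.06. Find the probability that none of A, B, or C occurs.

0.16

P(A ∩ C) = P(C)·P(A|C) = 0.32 × 0.3125 = 0.10
By inclusion-exclusion,
P(A ∪ B ∪ C) = 0.44 + 0.42 + 0.32 − 0.14 − 0.10 − 0.16 + 0.06 = 0.84
P(none) = 1 − 0.84 = 0.16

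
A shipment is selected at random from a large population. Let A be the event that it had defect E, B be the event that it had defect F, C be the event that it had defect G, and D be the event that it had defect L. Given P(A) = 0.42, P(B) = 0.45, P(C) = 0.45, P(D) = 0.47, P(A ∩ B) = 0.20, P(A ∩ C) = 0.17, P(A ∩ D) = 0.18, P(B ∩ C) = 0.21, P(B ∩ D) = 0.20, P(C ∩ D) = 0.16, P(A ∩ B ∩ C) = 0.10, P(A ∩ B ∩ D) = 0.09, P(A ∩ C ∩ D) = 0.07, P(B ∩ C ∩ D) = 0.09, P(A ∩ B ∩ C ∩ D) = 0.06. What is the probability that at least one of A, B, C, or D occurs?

P(A ∪ B ∪ C ∪ D) = 0.42 + 0.45 + 0.45 + 0.47 − 0.20 − 0.17 − 0.18 − 0.21 − 0.20 − 0.16 + 0.10 + 0.09 + 0.07 + 0.09 − 0.06 = 0.96

0.96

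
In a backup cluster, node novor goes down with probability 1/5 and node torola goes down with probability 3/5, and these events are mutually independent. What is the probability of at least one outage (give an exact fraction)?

17/25

P(none) = (1 − 1/5) × (1 − 3/5) = 4/5 × 2/5 = 8/25
P(at least one) = 1 − 8/25 = 17/25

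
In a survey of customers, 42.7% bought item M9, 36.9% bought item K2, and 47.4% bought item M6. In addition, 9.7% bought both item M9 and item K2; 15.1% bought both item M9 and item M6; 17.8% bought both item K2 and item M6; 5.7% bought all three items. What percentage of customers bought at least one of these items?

90.1%

By inclusion-exclusion,
P(union) = 42.7 + 36.9 + 47.4 − 9.7 − 15.1 − 17.8 + 5.7 = 90.1%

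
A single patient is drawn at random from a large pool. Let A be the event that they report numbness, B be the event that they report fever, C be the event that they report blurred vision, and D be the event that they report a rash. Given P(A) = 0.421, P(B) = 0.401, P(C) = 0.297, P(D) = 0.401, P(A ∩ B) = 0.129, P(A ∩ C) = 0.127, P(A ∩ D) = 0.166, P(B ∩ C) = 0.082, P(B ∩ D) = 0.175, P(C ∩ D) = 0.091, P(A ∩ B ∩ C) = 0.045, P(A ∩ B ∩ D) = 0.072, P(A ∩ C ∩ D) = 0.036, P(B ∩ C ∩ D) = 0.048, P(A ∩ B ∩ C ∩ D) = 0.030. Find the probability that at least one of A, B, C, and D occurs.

0.921

Using inclusion–exclusion:
P(A ∪ B ∪ C ∪ D) = 0.421 + 0.401 + 0.297 + 0.401 − 0.129 − 0.127 − 0.166 − 0.082 − 0.175 − 0.091 + 0.045 + 0.072 + 0.036 + 0.048 − 0.030 = 0.921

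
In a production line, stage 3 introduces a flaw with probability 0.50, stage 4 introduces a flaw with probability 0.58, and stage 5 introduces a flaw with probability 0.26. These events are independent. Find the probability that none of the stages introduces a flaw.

P(none) = (1 − 0.50) × (1 − 0.58) × (1 − 0.26) = 0.50 × 0.42 × 0.74 = 0.1554

0.1554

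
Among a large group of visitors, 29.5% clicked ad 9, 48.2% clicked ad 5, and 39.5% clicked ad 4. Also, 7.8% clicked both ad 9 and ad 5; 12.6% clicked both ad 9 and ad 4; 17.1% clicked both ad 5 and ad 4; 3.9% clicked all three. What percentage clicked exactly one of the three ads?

53.9%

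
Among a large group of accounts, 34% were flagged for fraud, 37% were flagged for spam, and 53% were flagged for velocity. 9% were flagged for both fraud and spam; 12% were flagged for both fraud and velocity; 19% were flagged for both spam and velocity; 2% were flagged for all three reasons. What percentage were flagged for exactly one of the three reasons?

By inclusion–exclusion (exactly-one form):
P(exactly one) = 34 + 37 + 53 − 2·9 − 2·12 − 2·19 + 3·2 = 50%

50%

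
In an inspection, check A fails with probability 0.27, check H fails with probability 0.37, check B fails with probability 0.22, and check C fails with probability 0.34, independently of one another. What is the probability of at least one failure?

P(none) = (1 − 0.27) × (1 − 0.37) × (1 − 0.22) × (1 − 0.34) = 0.73 × 0.63 × 0.78 × 0.66 = 0.23675652
P(at least one) = 1 − 0.23675652 = 0.76324348

0.76324348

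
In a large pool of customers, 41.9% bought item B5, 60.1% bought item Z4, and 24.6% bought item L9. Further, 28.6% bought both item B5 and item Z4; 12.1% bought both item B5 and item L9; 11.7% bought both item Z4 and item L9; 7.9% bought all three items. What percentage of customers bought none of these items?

17.9%

P(at least one) = 41.9 + 60.1 + 24.6 − 28.6 − 12.1 − 11.7 + 7.9 = 82.1%
P(none) = 100% − 82.1% = 17.9%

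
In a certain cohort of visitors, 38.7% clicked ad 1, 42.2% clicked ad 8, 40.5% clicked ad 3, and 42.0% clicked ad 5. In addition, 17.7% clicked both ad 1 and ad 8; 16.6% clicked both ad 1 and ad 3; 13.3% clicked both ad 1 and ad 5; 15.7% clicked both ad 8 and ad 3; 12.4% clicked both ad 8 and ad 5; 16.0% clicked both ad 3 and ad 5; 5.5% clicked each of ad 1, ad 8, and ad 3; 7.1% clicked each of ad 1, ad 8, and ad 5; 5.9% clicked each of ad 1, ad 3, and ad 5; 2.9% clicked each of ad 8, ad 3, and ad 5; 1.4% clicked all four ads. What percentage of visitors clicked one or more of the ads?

P(≥1) = 38.7 + 42.2 + 40.5 + 42.0 − 17.7 − 16.6 − 13.3 − 15.7 − 12.4 − 16.0 + 5.5 + 7.1 + 5.9 + 2.9 − 1.4 = 91.7%

91.7%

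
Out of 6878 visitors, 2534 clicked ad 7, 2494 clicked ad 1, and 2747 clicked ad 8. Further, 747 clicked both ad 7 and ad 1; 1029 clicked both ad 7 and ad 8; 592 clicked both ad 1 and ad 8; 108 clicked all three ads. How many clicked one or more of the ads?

|union| = 2534 + 2494 + 2747 − 747 − 1029 − 592 + 108 = 5515

5515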